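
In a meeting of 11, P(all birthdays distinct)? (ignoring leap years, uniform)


P(all different) = Π(365-i)/365 for i=0..10
= (365/365)×(364/365)×...×(355/365)
= 0.858859

P ≈ 0.8589 ≈ 85.89%


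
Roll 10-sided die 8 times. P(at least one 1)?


P(no 1)^8 = (9/10)^8 = 43046721/100000000
P(≥1) = 1 - 43046721/100000000 = 56953279/100000000

P = 56953279/100000000 ≈ 56.95%


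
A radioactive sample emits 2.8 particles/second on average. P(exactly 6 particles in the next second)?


Poisson(λ=2.8): P(X=6) = e^(-λ)×λ^k/k!
= e^(-2.8) × 2.8^6 / 6!
≈ 0.06081006263 × 481.890304 / 720 ≈ 0.040700

P(X=6) ≈ 0.040700 ≈ 4.07%


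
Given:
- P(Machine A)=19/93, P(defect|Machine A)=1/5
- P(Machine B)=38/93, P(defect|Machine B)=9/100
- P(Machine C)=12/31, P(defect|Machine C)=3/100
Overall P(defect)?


P(B) = Σ P(B|Aᵢ)×P(Aᵢ)
  1/5×19/93 = 19/465
  9/100×38/93 = 57/1550
  3/100×12/31 = 9/775
Sum = 83/930

P(defect) = 83/930 ≈ 8.92%


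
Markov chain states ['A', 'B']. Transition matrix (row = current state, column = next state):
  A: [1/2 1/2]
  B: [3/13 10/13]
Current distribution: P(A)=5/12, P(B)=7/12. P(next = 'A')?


P(next=A) = Σᵢ P(now=i)×P(i→A)
= 5/12×1/2 + 7/12×3/13
= 5/24 + 7/52 = 107/312

P = 107/312 ≈ 0.3429


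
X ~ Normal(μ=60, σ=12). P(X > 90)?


z = (90-60)/12 = 2.5
P(X > 90) = 1 - P(Z ≤ 2.5) = 1 - 0.9938 = 0.0062

P(X > 90) ≈ 0.0062


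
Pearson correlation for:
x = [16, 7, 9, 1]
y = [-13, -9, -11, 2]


n=4, Σx=33, Σy=-31, Σxy=-368, Σx²=387, Σy²=375
r = (4×(-368) - 33×(-31))/√((4×387 - 33²)(4×375 - (-31)²))
= -449/√(459×539) = -449/√247401 ≈ -449/497.3942 ≈ -0.9027

r ≈ -0.9027


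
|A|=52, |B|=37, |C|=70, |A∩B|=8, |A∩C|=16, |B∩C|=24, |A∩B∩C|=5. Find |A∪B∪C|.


|A∪B∪C| = 52+37+70-8-16-24+5 = 116

|A∪B∪C| = 116


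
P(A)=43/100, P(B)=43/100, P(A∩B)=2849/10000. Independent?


P(A)×P(B) = 1849/10000
P(A∩B) = 2849/10000
Not equal → NOT independent

No, not independent


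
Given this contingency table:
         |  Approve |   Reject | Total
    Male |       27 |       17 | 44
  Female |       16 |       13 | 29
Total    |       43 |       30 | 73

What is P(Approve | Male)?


P(Approve | Male) = 27/(27+17) = 27/44

P(Approve|Male) = 27/44 ≈ 61.36%


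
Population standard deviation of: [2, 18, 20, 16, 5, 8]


Mean = 69/6 = 23/2
  (2-23/2)²=361/4
  (18-23/2)²=169/4
  (20-23/2)²=289/4
  (16-23/2)²=81/4
  (5-23/2)²=169/4
  (8-23/2)²=49/4
Σ(x-μ)² = 559/2
σ² = (559/2)/6 = 559/12

σ = √(559/12) ≈ 6.8252


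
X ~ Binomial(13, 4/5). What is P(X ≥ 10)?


P(X ≥ 10) = Σ P(X=i) for i=10..13
P(X=10) = 299892736/1220703125
P(X=11) = 327155712/1220703125
P(X=12) = 218103808/1220703125
P(X=13) = 67108864/1220703125
Sum = 182452224/244140625

P(X ≥ 10) = 182452224/244140625 ≈ 74.73%


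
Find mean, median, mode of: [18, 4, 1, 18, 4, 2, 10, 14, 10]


Sorted: [1, 2, 4, 4, 10, 10, 14, 18, 18]
Mean = 81/9 = 9
Median = 10
Freq: {18: 2, 4: 2, 1: 1, 2: 1, 10: 2, 14: 1}
Mode: [4, 10, 18]

Mean=9, Median=10, Mode=[4, 10, 18]


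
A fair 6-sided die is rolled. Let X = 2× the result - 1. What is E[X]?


E[die] = (1+6)/2 = 7/2
E[X] = 2×7/2 - 1 = 6

E[X] = 6


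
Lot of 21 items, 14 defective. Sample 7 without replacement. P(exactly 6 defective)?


Hypergeometric: C(14,6)×C(7,1)/C(21,7)
= 3003×7/116280 = 7007/38760

P(X=6) = 7007/38760 ≈ 18.08%


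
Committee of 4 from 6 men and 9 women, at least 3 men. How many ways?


Count by #men:
  3M,1W: C(6,3)×C(9,1)=180
  4M,0W: C(6,4)×C(9,0)=15
Total = 195

195


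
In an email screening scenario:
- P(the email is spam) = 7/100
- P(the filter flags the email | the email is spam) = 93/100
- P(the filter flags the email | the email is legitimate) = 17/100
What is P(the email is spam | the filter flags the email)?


Using Bayes' theorem:
P(A|B) = P(B|A)·P(A) / P(B)

P(the filter flags the email) = 93/100 × 7/100 + 17/100 × 93/100
= 651/10000 + 1581/10000 = 279/1250

P(the email is spam|the filter flags the email) = (651/10000) / (279/1250) = 7/24

P(the email is spam|the filter flags the email) = 7/24 ≈ 29.17%


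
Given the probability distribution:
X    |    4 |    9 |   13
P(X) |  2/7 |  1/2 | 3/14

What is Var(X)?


E[X] = 59/7
E[X²] = 569/7
Var(X) = E[X²] - (E[X])² = 569/7 - 3481/49 = 502/49

Var(X) = 502/49 ≈ 10.2449


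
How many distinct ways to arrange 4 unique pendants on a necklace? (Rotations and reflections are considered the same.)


Free circular arrangements: rotations and reflections both identified.
(n-1)!/2 = 3!/2 = 6/2 = 3

3


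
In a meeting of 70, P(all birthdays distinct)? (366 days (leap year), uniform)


P(all different) = Π(366-i)/366 for i=0..69
= (366/366)×(365/366)×...×(297/366)
= 0.000858

P ≈ 0.0009 ≈ 0.09%


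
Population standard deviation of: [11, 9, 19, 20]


Mean = 59/4
  (11-59/4)²=225/16
  (9-59/4)²=529/16
  (19-59/4)²=289/16
  (20-59/4)²=441/16
Σ(x-μ)² = 371/4
σ² = (371/4)/4 = 371/16

σ = √(371/16) ≈ 4.8153


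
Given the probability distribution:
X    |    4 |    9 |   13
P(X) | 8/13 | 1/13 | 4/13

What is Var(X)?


E[X] = 93/13
E[X²] = 885/13
Var(X) = E[X²] - (E[X])² = 885/13 - 8649/169 = 2856/169

Var(X) = 2856/169 ≈ 16.8994


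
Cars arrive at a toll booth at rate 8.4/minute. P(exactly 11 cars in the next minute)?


Poisson(λ=8.4): P(X=11) = e^(-λ)×λ^k/k!
= e^(-8.4) × 8.4^11 / 11!
≈ 0.0002248673242 × 14691703216.3 / 39916800 ≈ 0.082764

P(X=11) ≈ 0.082764 ≈ 8.28%


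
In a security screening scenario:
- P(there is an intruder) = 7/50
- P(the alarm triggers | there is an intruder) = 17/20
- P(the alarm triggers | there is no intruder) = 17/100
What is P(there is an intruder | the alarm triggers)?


Using Bayes' theorem:
P(A|B) = P(B|A)·P(A) / P(B)

P(the alarm triggers) = 17/20 × 7/50 + 17/100 × 43/50
= 119/1000 + 731/5000 = 663/2500

P(there is an intruder|the alarm triggers) = (119/1000) / (663/2500) = 35/78

P(there is an intruder|the alarm triggers) = 35/78 ≈ 44.87%


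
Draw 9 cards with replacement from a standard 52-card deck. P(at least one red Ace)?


P(not a red Ace) = 50/52 = 25/26
P(none in 9 draws) = (25/26)^9 = 3814697265625/5429503678976
P(≥1 red Ace) = 1 - 3814697265625/5429503678976 = 1614806413351/5429503678976

P = 1614806413351/5429503678976 ≈ 29.74%


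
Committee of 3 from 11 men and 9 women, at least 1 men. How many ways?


Count by #men:
  1M,2W: C(11,1)×C(9,2)=396
  2M,1W: C(11,2)×C(9,1)=495
  3M,0W: C(11,3)×C(9,0)=165
Total = 1056

1056


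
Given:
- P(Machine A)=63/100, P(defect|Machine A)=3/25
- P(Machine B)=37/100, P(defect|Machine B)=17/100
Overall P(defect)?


P(B) = Σ P(B|Aᵢ)×P(Aᵢ)
  3/25×63/100 = 189/2500
  17/100×37/100 = 629/10000
Sum = 277/2000

P(defect) = 277/2000 ≈ 13.85%


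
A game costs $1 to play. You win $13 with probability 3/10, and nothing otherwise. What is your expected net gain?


E[gain] = (13-1)×3/10 + (-1)×7/10
= 18/5 - 7/10 = 29/10

Expected net gain = $29/10 ≈ $2.90


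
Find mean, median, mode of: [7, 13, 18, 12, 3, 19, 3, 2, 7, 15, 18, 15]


Sorted: [2, 3, 3, 7, 7, 12, 13, 15, 15, 18, 18, 19]
Mean = 132/12 = 11
Median = 25/2
Freq: {7: 2, 13: 1, 18: 2, 12: 1, 3: 2, 19: 1, 2: 1, 15: 2}
Mode: [3, 7, 15, 18]

Mean=11, Median=25/2, Mode=[3, 7, 15, 18]


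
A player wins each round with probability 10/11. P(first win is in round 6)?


Geometric: P(X=6) = (1-p)^(k-1)×p = (1/11)^5×10/11 = 10/1771561

P(X=6) = 10/1771561 ≈ 0.00%


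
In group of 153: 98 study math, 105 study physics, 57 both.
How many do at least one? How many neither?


|A∪B| = 98+105-57 = 146
Neither = 153-146 = 7

At least one: 146; Neither: 7


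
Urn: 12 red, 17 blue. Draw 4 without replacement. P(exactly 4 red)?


Hypergeometric: C(12,4)×C(17,0)/C(29,4)
= 495×1/23751 = 55/2639

P(X=4) = 55/2639 ≈ 2.08%


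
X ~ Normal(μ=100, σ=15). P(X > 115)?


z = (115-100)/15 = 1.0
P(X > 115) = 1 - P(Z ≤ 1.0) = 1 - 0.8413 = 0.1587

P(X > 115) ≈ 0.1587


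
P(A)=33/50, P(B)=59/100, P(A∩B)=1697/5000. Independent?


P(A)×P(B) = 1947/5000
P(A∩B) = 1697/5000
Not equal → NOT independent

No, not independent


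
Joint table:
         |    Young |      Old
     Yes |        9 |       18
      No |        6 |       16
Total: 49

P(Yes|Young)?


P(Yes|Young) = 9/(9+6) = 9/15 = 3/5

P = 3/5 ≈ 60.00%


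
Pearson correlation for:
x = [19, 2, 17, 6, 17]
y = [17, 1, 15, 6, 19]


n=5, Σx=61, Σy=58, Σxy=939, Σx²=979, Σy²=912
r = (5×939 - 61×58)/√((5×979 - 61²)(5×912 - 58²))
= 1157/√(1174×1196) = 1157/√1404104 ≈ 1157/1184.9489 ≈ 0.9764

r ≈ 0.9764


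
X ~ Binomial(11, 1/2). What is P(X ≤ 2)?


P(X ≤ 2) = Σ P(X=i) for i=0..2
P(X=0) = 1/2048
P(X=1) = 11/2048
P(X=2) = 55/2048
Sum = 67/2048

P(X ≤ 2) = 67/2048 ≈ 3.27%


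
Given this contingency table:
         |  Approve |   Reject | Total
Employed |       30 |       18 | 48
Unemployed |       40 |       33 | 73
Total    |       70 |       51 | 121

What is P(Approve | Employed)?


P(Approve | Employed) = 30/(30+18) = 30/48 = 5/8

P(Approve|Employed) = 5/8 ≈ 62.50%


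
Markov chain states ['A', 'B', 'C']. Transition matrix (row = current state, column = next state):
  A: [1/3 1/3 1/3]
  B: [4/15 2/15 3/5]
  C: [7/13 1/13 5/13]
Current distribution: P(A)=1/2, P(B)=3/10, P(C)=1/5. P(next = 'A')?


P(next=A) = Σᵢ P(now=i)×P(i→A)
= 1/2×1/3 + 3/10×4/15 + 1/5×7/13
= 1/6 + 2/25 + 7/65 = 691/1950

P = 691/1950 ≈ 0.3544


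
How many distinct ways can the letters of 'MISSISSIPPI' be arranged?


Letters: 11, freq: {'M': 1, 'I': 4, 'S': 4, 'P': 2}
11!/(1!×4!×4!×2!) = 39916800/1152 = 34650

34650


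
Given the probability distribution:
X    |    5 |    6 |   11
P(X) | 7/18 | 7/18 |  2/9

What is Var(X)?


E[X] = 121/18
E[X²] = 911/18
Var(X) = E[X²] - (E[X])² = 911/18 - 14641/324 = 1757/324

Var(X) = 1757/324 ≈ 5.4228


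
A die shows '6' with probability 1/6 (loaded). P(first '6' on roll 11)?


Geometric: P(X=11) = (1-p)^(k-1)×p = (5/6)^10×1/6 = 9765625/362797056

P(X=11) = 9765625/362797056 ≈ 2.69%


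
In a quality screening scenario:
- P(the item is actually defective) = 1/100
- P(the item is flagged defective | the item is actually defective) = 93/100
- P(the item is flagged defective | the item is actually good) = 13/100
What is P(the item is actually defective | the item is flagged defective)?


Using Bayes' theorem:
P(A|B) = P(B|A)·P(A) / P(B)

P(the item is flagged defective) = 93/100 × 1/100 + 13/100 × 99/100
= 93/10000 + 1287/10000 = 69/500

P(the item is actually defective|the item is flagged defective) = (93/10000) / (69/500) = 31/460

P(the item is actually defective|the item is flagged defective) = 31/460 ≈ 6.74%


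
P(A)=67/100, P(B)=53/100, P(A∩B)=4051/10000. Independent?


P(A)×P(B) = 3551/10000
P(A∩B) = 4051/10000
Not equal → NOT independent

No, not independent


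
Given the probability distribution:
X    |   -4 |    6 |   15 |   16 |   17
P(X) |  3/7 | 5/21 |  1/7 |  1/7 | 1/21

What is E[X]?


E[X] = Σ x·P(X=x)
= (-4)×(3/7) + (6)×(5/21) + (15)×(1/7) + (16)×(1/7) + (17)×(1/21)
= 104/21

E[X] = 104/21


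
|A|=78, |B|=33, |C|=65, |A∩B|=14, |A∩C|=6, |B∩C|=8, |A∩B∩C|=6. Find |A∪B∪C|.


|A∪B∪C| = 78+33+65-14-6-8+6 = 154

|A∪B∪C| = 154


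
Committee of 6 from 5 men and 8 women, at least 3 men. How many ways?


Count by #men:
  3M,3W: C(5,3)×C(8,3)=560
  4M,2W: C(5,4)×C(8,2)=140
  5M,1W: C(5,5)×C(8,1)=8
Total = 708

708


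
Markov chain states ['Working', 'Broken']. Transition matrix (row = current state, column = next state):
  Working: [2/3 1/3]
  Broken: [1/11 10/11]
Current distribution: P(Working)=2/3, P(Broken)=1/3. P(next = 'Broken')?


P(next=Broken) = Σᵢ P(now=i)×P(i→Broken)
= 2/3×1/3 + 1/3×10/11
= 2/9 + 10/33 = 52/99

P = 52/99 ≈ 0.5253


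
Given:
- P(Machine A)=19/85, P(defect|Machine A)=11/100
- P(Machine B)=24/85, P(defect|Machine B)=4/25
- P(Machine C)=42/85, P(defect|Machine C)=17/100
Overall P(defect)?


P(B) = Σ P(B|Aᵢ)×P(Aᵢ)
  11/100×19/85 = 209/8500
  4/25×24/85 = 96/2125
  17/100×42/85 = 21/250
Sum = 1307/8500

P(defect) = 1307/8500 ≈ 15.38%


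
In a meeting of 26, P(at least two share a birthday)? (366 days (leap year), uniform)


P(all different) = Π(366-i)/366 for i=0..25
= 0.402786
P(match) = 1 - 0.402786 = 0.597214

P ≈ 0.5972 ≈ 59.72%


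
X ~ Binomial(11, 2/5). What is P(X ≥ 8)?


P(X ≥ 8) = Σ P(X=i) for i=8..11
P(X=8) = 228096/9765625
P(X=9) = 50688/9765625
P(X=10) = 33792/48828125
P(X=11) = 2048/48828125
Sum = 285952/9765625

P(X ≥ 8) = 285952/9765625 ≈ 2.93%


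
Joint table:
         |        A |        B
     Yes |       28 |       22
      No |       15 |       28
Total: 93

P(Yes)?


P(Yes) = (28+22)/93 = 50/93

P(Yes) = 50/93 ≈ 53.76%


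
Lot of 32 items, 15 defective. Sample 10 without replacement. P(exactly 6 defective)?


Hypergeometric: C(15,6)×C(17,4)/C(32,10)
= 5005×2380/64512240 = 45815/248124

P(X=6) = 45815/248124 ≈ 18.46%


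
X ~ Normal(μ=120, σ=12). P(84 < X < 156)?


z₁=(84-120)/12=-3.0, z₂=(156-120)/12=3.0
P = Φ(3.0) - Φ(-3.0) = 0.998650 - 0.001350 = 0.997300 ≈ 0.9973

P(84 < X < 156) ≈ 0.9973


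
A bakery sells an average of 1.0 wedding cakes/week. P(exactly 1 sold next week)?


Poisson(λ=1.0): P(X=1) = e^(-λ)×λ^k/k!
= e^(-1.0) × 1.0^1 / 1!
≈ 0.3678794412 × 1 / 1 ≈ 0.367879

P(X=1) ≈ 0.367879 ≈ 36.79%


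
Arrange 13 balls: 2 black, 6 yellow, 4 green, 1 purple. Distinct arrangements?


13!/(2!×6!×4!×1!) = 180180

180180


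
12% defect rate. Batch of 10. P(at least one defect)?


P(all good) = (22/25)^10 = 26559922791424/95367431640625
P(≥1 defect) = 68807508849201/95367431640625

P = 68807508849201/95367431640625 ≈ 72.15%


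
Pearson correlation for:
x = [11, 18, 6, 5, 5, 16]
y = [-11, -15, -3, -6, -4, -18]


n=6, Σx=61, Σy=-57, Σxy=-747, Σx²=787, Σy²=731
r = (6×(-747) - 61×(-57))/√((6×787 - 61²)(6×731 - (-57)²))
= -1005/√(1001×1137) = -1005/√1138137 ≈ -1005/1066.8350 ≈ -0.9420

r ≈ -0.9420


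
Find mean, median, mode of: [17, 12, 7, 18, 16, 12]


Sorted: [7, 12, 12, 16, 17, 18]
Mean = 82/6 = 41/3
Median = 14
Freq: {17: 1, 12: 2, 7: 1, 18: 1, 16: 1}
Mode: [12]

Mean=41/3, Median=14, Mode=12


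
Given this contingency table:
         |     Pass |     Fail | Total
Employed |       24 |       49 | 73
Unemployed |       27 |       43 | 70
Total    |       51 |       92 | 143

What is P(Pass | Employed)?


P(Pass | Employed) = 24/(24+49) = 24/73

P(Pass|Employed) = 24/73 ≈ 32.88%


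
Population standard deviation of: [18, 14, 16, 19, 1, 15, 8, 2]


Mean = 93/8
  (18-93/8)²=2601/64
  (14-93/8)²=361/64
  (16-93/8)²=1225/64
  (19-93/8)²=3481/64
  (1-93/8)²=7225/64
  (15-93/8)²=729/64
  (8-93/8)²=841/64
  (2-93/8)²=5929/64
Σ(x-μ)² = 2799/8
σ² = (2799/8)/8 = 2799/64

σ = √(2799/64) ≈ 6.6132


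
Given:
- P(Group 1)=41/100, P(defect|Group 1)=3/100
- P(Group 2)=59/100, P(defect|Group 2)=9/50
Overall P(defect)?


P(B) = Σ P(B|Aᵢ)×P(Aᵢ)
  3/100×41/100 = 123/10000
  9/50×59/100 = 531/5000
Sum = 237/2000

P(defect) = 237/2000 ≈ 11.85%


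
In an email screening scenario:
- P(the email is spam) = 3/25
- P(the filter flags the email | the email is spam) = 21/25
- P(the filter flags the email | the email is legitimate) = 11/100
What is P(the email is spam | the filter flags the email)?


Using Bayes' theorem:
P(A|B) = P(B|A)·P(A) / P(B)

P(the filter flags the email) = 21/25 × 3/25 + 11/100 × 22/25
= 63/625 + 121/1250 = 247/1250

P(the email is spam|the filter flags the email) = (63/625) / (247/1250) = 126/247

P(the email is spam|the filter flags the email) = 126/247 ≈ 51.01%


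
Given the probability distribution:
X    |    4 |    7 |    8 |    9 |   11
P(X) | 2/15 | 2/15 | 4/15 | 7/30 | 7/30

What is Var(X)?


E[X] = 124/15
E[X²] = 1093/15
Var(X) = E[X²] - (E[X])² = 1093/15 - 15376/225 = 1019/225

Var(X) = 1019/225 ≈ 4.5289


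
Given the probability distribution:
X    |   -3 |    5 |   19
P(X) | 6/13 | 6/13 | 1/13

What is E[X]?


E[X] = Σ x·P(X=x)
= (-3)×(6/13) + (5)×(6/13) + (19)×(1/13)
= 31/13

E[X] = 31/13


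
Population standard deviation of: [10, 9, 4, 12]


Mean = 35/4
  (10-35/4)²=25/16
  (9-35/4)²=1/16
  (4-35/4)²=361/16
  (12-35/4)²=169/16
Σ(x-μ)² = 139/4
σ² = (139/4)/4 = 139/16

σ = √(139/16) ≈ 2.9475


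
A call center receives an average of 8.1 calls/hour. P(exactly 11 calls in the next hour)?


Poisson(λ=8.1): P(X=11) = e^(-λ)×λ^k/k!
= e^(-8.1) × 8.1^11 / 11!
≈ 0.0003035391381 × 9847709021.84 / 39916800 ≈ 0.074885

P(X=11) ≈ 0.074885 ≈ 7.49%


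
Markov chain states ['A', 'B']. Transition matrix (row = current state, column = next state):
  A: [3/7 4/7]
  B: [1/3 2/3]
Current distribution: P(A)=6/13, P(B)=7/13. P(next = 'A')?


P(next=A) = Σᵢ P(now=i)×P(i→A)
= 6/13×3/7 + 7/13×1/3
= 18/91 + 7/39 = 103/273

P = 103/273 ≈ 0.3773


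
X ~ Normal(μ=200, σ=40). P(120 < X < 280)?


z₁=(120-200)/40=-2.0, z₂=(280-200)/40=2.0
P = Φ(2.0) - Φ(-2.0) = 0.977250 - 0.022750 = 0.954500 ≈ 0.9545

P(120 < X < 280) ≈ 0.9545


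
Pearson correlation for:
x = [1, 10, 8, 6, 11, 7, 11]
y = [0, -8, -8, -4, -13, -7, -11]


n=7, Σx=54, Σy=-51, Σxy=-481, Σx²=492, Σy²=483
r = (7×(-481) - 54×(-51))/√((7×492 - 54²)(7×483 - (-51)²))
= -613/√(528×780) = -613/√411840 ≈ -613/641.7476 ≈ -0.9552

r ≈ -0.9552


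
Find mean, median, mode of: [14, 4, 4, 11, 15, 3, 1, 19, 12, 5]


Sorted: [1, 3, 4, 4, 5, 11, 12, 14, 15, 19]
Mean = 88/10 = 44/5
Median = 8
Freq: {14: 1, 4: 2, 11: 1, 15: 1, 3: 1, 1: 1, 19: 1, 12: 1, 5: 1}
Mode: [4]

Mean=44/5, Median=8, Mode=4


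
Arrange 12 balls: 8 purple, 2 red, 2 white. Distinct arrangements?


12!/(8!×2!×2!) = 2970

2970


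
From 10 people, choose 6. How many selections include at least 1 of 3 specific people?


Complement: C(10,6) - C(7,6) = 210 - 7 = 203

203


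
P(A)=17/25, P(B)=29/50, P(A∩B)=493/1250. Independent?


P(A)×P(B) = 493/1250
P(A∩B) = 493/1250
Equal ✓ → Independent

Yes, independent


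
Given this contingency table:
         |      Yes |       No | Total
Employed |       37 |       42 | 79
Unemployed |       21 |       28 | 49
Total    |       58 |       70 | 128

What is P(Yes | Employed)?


P(Yes | Employed) = 37/(37+42) = 37/79

P(Yes|Employed) = 37/79 ≈ 46.84%


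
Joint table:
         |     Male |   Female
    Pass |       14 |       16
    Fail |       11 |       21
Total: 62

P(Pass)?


P(Pass) = (14+16)/62 = 30/62 = 15/31

P(Pass) = 15/31 ≈ 48.39%


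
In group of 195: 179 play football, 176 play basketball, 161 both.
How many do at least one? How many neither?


|A∪B| = 179+176-161 = 194
Neither = 195-194 = 1

At least one: 194; Neither: 1


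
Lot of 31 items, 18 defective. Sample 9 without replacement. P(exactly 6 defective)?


Hypergeometric: C(18,6)×C(13,3)/C(31,9)
= 18564×286/20160075 = 136136/516925

P(X=6) = 136136/516925 ≈ 26.34%


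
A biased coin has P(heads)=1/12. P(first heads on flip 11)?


Geometric: P(X=11) = (1-p)^(k-1)×p = (11/12)^10×1/12 = 25937424601/743008370688

P(X=11) = 25937424601/743008370688 ≈ 3.49%


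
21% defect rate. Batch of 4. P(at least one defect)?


P(all good) = (79/100)^4 = 38950081/100000000
P(≥1 defect) = 61049919/100000000

P = 61049919/100000000 ≈ 61.05%


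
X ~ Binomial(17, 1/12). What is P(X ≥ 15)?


P(X ≥ 15) = Σ P(X=i) for i=15..17
P(X=15) = 2057/277326388342554624
P(X=16) = 187/2218611106740436992
P(X=17) = 1/2218611106740436992
Sum = 1387/184884258895036416

P(X ≥ 15) = 1387/184884258895036416 ≈ 0.00%


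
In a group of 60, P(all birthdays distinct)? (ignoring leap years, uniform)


P(all different) = Π(365-i)/365 for i=0..59
= (365/365)×(364/365)×...×(306/365)
= 0.005877

P ≈ 0.0059 ≈ 0.59%


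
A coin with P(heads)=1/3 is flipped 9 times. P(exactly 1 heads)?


Binomial: P(X=1) = C(9,1)×p^1×(1-p)^8
= 9 × 1/3 × 256/6561 = 256/2187

P(X=1) = 256/2187 ≈ 11.71%


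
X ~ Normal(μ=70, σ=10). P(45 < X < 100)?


z₁=(45-70)/10=-2.5, z₂=(100-70)/10=3.0
P = Φ(3.0) - Φ(-2.5) = 0.998650 - 0.006210 = 0.992440 ≈ 0.9924

P(45 < X < 100) ≈ 0.9924


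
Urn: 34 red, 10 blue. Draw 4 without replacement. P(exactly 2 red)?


Hypergeometric: C(34,2)×C(10,2)/C(44,4)
= 561×45/135751 = 2295/12341

P(X=2) = 2295/12341 ≈ 18.60%


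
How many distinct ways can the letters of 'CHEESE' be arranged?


Letters: 6, freq: {'C': 1, 'H': 1, 'E': 3, 'S': 1}
6!/(1!×1!×3!×1!) = 720/6 = 120

120


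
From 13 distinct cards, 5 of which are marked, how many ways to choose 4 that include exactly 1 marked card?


Choose 1 of the 5 marked cards and 3 of the other 8 cards:
C(5,1)×C(8,3) = 5×56 = 280

280


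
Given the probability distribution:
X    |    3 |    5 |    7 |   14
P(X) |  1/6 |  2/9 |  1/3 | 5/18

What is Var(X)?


E[X] = 47/6
E[X²] = 467/6
Var(X) = E[X²] - (E[X])² = 467/6 - 2209/36 = 593/36

Var(X) = 593/36 ≈ 16.4722


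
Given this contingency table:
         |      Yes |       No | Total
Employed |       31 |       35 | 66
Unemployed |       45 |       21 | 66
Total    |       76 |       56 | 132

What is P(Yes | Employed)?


P(Yes | Employed) = 31/(31+35) = 31/66

P(Yes|Employed) = 31/66 ≈ 46.97%


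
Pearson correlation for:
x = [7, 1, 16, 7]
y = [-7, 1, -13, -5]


n=4, Σx=31, Σy=-24, Σxy=-291, Σx²=355, Σy²=244
r = (4×(-291) - 31×(-24))/√((4×355 - 31²)(4×244 - (-24)²))
= -420/√(459×400) = -420/√183600 ≈ -420/428.4857 ≈ -0.9802

r ≈ -0.9802


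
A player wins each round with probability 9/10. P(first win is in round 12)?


Geometric: P(X=12) = (1-p)^(k-1)×p = (1/10)^11×9/10 = 9/1000000000000

P(X=12) = 9/1000000000000 ≈ 0.00%


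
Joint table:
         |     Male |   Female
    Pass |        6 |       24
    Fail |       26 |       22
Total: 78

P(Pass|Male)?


P(Pass|Male) = 6/(6+26) = 6/32 = 3/16

P = 3/16 ≈ 18.75%


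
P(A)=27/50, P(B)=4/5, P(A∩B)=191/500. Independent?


P(A)×P(B) = 54/125
P(A∩B) = 191/500
Not equal → NOT independent

No, not independent


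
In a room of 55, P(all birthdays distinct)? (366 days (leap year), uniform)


P(all different) = Π(366-i)/366 for i=0..54
= (366/366)×(365/366)×...×(312/366)
= 0.013909

P ≈ 0.0139 ≈ 1.39%


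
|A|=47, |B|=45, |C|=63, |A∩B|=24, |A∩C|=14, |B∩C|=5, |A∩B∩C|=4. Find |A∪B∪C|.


|A∪B∪C| = 47+45+63-24-14-5+4 = 116

|A∪B∪C| = 116


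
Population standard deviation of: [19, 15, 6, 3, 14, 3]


Mean = 60/6 = 10
  (19-10)²=81
  (15-10)²=25
  (6-10)²=16
  (3-10)²=49
  (14-10)²=16
  (3-10)²=49
Σ(x-μ)² = 236
σ² = 236/6 = 118/3

σ = √(118/3) ≈ 6.2716


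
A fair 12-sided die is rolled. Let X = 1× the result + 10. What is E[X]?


E[die] = (1+12)/2 = 13/2
E[X] = 1×13/2 + 10 = 33/2

E[X] = 33/2


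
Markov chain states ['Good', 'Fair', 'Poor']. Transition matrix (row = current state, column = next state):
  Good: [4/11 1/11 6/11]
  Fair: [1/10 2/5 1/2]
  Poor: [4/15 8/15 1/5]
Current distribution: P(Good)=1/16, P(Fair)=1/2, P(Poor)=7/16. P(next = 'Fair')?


P(next=Fair) = Σᵢ P(now=i)×P(i→Fair)
= 1/16×1/11 + 1/2×2/5 + 7/16×8/15
= 1/176 + 1/5 + 7/30 = 1159/2640

P = 1159/2640 ≈ 0.4390


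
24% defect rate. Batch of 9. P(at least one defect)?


P(all good) = (19/25)^9 = 322687697779/3814697265625
P(≥1 defect) = 3492009567846/3814697265625

P = 3492009567846/3814697265625 ≈ 91.54%


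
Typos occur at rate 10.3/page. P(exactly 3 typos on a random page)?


Poisson(λ=10.3): P(X=3) = e^(-λ)×λ^k/k!
= e^(-10.3) × 10.3^3 / 3!
≈ 3.363309519e-05 × 1092.727 / 6 ≈ 0.006125

P(X=3) ≈ 0.006125 ≈ 0.61%


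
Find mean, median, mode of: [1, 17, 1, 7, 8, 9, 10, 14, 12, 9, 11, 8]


Sorted: [1, 1, 7, 8, 8, 9, 9, 10, 11, 12, 14, 17]
Mean = 107/12
Median = 9
Freq: {1: 2, 17: 1, 7: 1, 8: 2, 9: 2, 10: 1, 14: 1, 12: 1, 11: 1}
Mode: [1, 8, 9]

Mean=107/12, Median=9, Mode=[1, 8, 9]


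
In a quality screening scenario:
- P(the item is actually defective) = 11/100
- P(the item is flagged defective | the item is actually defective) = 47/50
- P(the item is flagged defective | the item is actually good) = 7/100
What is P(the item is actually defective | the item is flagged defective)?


Using Bayes' theorem:
P(A|B) = P(B|A)·P(A) / P(B)

P(the item is flagged defective) = 47/50 × 11/100 + 7/100 × 89/100
= 517/5000 + 623/10000 = 1657/10000

P(the item is actually defective|the item is flagged defective) = (517/5000) / (1657/10000) = 1034/1657

P(the item is actually defective|the item is flagged defective) = 1034/1657 ≈ 62.40%


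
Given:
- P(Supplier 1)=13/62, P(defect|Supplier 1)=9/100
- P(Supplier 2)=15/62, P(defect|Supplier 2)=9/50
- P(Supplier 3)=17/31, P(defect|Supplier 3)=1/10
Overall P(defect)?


P(B) = Σ P(B|Aᵢ)×P(Aᵢ)
  9/100×13/62 = 117/6200
  9/50×15/62 = 27/620
  1/10×17/31 = 17/310
Sum = 727/6200

P(defect) = 727/6200 ≈ 11.73%


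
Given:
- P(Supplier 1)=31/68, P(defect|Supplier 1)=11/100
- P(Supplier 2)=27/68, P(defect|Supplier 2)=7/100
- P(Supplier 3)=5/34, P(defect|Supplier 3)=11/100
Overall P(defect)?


P(B) = Σ P(B|Aᵢ)×P(Aᵢ)
  11/100×31/68 = 341/6800
  7/100×27/68 = 189/6800
  11/100×5/34 = 11/680
Sum = 8/85

P(defect) = 8/85 ≈ 9.41%


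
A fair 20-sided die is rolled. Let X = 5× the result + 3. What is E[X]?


E[die] = (1+20)/2 = 21/2
E[X] = 5×21/2 + 3 = 111/2

E[X] = 111/2


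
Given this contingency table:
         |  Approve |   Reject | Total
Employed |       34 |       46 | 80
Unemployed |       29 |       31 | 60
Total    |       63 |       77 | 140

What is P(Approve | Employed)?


P(Approve | Employed) = 34/(34+46) = 34/80 = 17/40

P(Approve|Employed) = 17/40 ≈ 42.50%


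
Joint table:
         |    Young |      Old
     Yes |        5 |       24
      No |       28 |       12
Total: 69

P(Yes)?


P(Yes) = (5+24)/69 = 29/69

P(Yes) = 29/69 ≈ 42.03%


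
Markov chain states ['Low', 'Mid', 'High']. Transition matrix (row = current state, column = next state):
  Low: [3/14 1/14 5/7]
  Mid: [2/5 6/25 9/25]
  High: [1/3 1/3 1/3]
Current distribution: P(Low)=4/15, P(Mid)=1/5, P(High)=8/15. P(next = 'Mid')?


P(next=Mid) = Σᵢ P(now=i)×P(i→Mid)
= 4/15×1/14 + 1/5×6/25 + 8/15×1/3
= 2/105 + 6/125 + 8/45 = 1928/7875

P = 1928/7875 ≈ 0.2448


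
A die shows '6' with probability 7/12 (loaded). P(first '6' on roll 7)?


Geometric: P(X=7) = (1-p)^(k-1)×p = (5/12)^6×7/12 = 109375/35831808

P(X=7) = 109375/35831808 ≈ 0.31%


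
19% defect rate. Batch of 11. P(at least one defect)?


P(all good) = (81/100)^11 = 984770902183611232881/10000000000000000000000
P(≥1 defect) = 9015229097816388767119/10000000000000000000000

P = 9015229097816388767119/10000000000000000000000 ≈ 90.15%


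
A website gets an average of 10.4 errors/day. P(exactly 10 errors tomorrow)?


Poisson(λ=10.4): P(X=10) = e^(-λ)×λ^k/k!
= e^(-10.4) × 10.4^10 / 10!
≈ 3.043248301e-05 × 14802442849.2 / 3628800 ≈ 0.124139

P(X=10) ≈ 0.124139 ≈ 12.41%


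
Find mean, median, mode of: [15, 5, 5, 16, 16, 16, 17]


Sorted: [5, 5, 15, 16, 16, 16, 17]
Mean = 90/7
Median = 16
Freq: {15: 1, 5: 2, 16: 3, 17: 1}
Mode: [16]

Mean=90/7, Median=16, Mode=16


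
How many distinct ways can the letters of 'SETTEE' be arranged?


Letters: 6, freq: {'S': 1, 'E': 3, 'T': 2}
6!/(1!×3!×2!) = 720/12 = 60

60


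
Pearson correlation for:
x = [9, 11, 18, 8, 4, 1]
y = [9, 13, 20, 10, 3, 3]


n=6, Σx=51, Σy=58, Σxy=679, Σx²=607, Σy²=768
r = (6×679 - 51×58)/√((6×607 - 51²)(6×768 - 58²))
= 1116/√(1041×1244) = 1116/√1295004 ≈ 1116/1137.9824 ≈ 0.9807

r ≈ 0.9807


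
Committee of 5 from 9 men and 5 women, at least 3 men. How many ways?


Count by #men:
  3M,2W: C(9,3)×C(5,2)=840
  4M,1W: C(9,4)×C(5,1)=630
  5M,0W: C(9,5)×C(5,0)=126
Total = 1596

1596


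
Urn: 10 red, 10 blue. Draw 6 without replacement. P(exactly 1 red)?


Hypergeometric: C(10,1)×C(10,5)/C(20,6)
= 10×252/38760 = 21/323

P(X=1) = 21/323 ≈ 6.50%


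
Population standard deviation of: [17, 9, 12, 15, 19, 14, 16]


Mean = 102/7
  (17-102/7)²=289/49
  (9-102/7)²=1521/49
  (12-102/7)²=324/49
  (15-102/7)²=9/49
  (19-102/7)²=961/49
  (14-102/7)²=16/49
  (16-102/7)²=100/49
Σ(x-μ)² = 460/7
σ² = (460/7)/7 = 460/49

σ = √(460/49) ≈ 3.0639


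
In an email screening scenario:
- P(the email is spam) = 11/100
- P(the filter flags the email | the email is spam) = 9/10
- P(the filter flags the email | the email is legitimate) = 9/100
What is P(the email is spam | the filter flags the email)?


Using Bayes' theorem:
P(A|B) = P(B|A)·P(A) / P(B)

P(the filter flags the email) = 9/10 × 11/100 + 9/100 × 89/100
= 99/1000 + 801/10000 = 1791/10000

P(the email is spam|the filter flags the email) = (99/1000) / (1791/10000) = 110/199

P(the email is spam|the filter flags the email) = 110/199 ≈ 55.28%


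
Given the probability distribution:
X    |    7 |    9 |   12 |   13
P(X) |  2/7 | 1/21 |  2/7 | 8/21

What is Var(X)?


E[X] = 227/21
E[X²] = 2591/21
Var(X) = E[X²] - (E[X])² = 2591/21 - 51529/441 = 2882/441

Var(X) = 2882/441 ≈ 6.5351


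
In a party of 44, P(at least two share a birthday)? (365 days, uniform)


P(all different) = Π(365-i)/365 for i=0..43
= 0.067115
P(match) = 1 - 0.067115 = 0.932885

P ≈ 0.9329 ≈ 93.29%


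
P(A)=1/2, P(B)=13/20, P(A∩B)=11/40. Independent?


P(A)×P(B) = 13/40
P(A∩B) = 11/40
Not equal → NOT independent

No, not independent


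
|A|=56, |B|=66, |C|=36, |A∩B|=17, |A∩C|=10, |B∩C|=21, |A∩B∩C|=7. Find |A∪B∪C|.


|A∪B∪C| = 56+66+36-17-10-21+7 = 117

|A∪B∪C| = 117


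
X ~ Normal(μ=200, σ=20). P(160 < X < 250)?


z₁=(160-200)/20=-2.0, z₂=(250-200)/20=2.5
P = Φ(2.5) - Φ(-2.0) = 0.993790 - 0.022750 = 0.971040 ≈ 0.9710

P(160 < X < 250) ≈ 0.9710


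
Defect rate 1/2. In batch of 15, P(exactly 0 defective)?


Binomial: P(X=0) = C(15,0)×p^0×(1-p)^15
= 1 × 1 × 1/32768 = 1/32768

P(X=0) = 1/32768 ≈ 0.00%


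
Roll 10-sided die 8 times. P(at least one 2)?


P(no 2)^8 = (9/10)^8 = 43046721/100000000
P(≥1) = 1 - 43046721/100000000 = 56953279/100000000

P = 56953279/100000000 ≈ 56.95%


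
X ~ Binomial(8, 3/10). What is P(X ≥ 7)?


P(X ≥ 7) = Σ P(X=i) for i=7..8
P(X=7) = 15309/12500000
P(X=8) = 6561/100000000
Sum = 129033/100000000

P(X ≥ 7) = 129033/100000000 ≈ 0.13%


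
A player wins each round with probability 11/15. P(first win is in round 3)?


Geometric: P(X=3) = (1-p)^(k-1)×p = (4/15)^2×11/15 = 176/3375

P(X=3) = 176/3375 ≈ 5.21%


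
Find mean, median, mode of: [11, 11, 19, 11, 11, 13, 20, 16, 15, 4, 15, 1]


Sorted: [1, 4, 11, 11, 11, 11, 13, 15, 15, 16, 19, 20]
Mean = 147/12 = 49/4
Median = 12
Freq: {11: 4, 19: 1, 13: 1, 20: 1, 16: 1, 15: 2, 4: 1, 1: 1}
Mode: [11]

Mean=49/4, Median=12, Mode=11


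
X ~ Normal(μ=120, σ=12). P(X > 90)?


z = (90-120)/12 = -2.5
P(X > 90) = 1 - P(Z ≤ -2.5) = 1 - 0.0062 = 0.9938

P(X > 90) ≈ 0.9938


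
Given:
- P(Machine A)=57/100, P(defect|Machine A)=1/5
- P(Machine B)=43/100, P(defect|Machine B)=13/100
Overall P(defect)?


P(B) = Σ P(B|Aᵢ)×P(Aᵢ)
  1/5×57/100 = 57/500
  13/100×43/100 = 559/10000
Sum = 1699/10000

P(defect) = 1699/10000 ≈ 16.99%


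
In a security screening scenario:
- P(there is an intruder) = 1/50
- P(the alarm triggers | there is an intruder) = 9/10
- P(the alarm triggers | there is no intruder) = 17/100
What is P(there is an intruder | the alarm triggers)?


Using Bayes' theorem:
P(A|B) = P(B|A)·P(A) / P(B)

P(the alarm triggers) = 9/10 × 1/50 + 17/100 × 49/50
= 9/500 + 833/5000 = 923/5000

P(there is an intruder|the alarm triggers) = (9/500) / (923/5000) = 90/923

P(there is an intruder|the alarm triggers) = 90/923 ≈ 9.75%


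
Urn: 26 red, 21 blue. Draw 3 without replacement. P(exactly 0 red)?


Hypergeometric: C(26,0)×C(21,3)/C(47,3)
= 1×1330/16215 = 266/3243

P(X=0) = 266/3243 ≈ 8.20%


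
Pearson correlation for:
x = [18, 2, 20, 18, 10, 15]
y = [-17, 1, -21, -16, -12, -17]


n=6, Σx=83, Σy=-82, Σxy=-1387, Σx²=1377, Σy²=1420
r = (6×(-1387) - 83×(-82))/√((6×1377 - 83²)(6×1420 - (-82)²))
= -1516/√(1373×1796) = -1516/√2465908 ≈ -1516/1570.3210 ≈ -0.9654

r ≈ -0.9654


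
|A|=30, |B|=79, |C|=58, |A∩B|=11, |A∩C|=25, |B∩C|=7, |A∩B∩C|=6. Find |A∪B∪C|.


|A∪B∪C| = 30+79+58-11-25-7+6 = 130

|A∪B∪C| = 130


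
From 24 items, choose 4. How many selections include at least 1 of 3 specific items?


Complement: C(24,4) - C(21,4) = 10626 - 5985 = 4641

4641


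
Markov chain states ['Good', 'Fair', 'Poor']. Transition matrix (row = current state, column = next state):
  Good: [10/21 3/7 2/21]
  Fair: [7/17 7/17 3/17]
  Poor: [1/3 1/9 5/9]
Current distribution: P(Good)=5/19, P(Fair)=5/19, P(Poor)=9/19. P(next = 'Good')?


P(next=Good) = Σᵢ P(now=i)×P(i→Good)
= 5/19×10/21 + 5/19×7/17 + 9/19×1/3
= 50/399 + 35/323 + 3/19 = 2656/6783

P = 2656/6783 ≈ 0.3916


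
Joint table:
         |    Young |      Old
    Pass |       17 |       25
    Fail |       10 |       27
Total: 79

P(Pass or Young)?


P(Pass∨Young) = P(Pass) + P(Young) - P(Pass∧Young)
= (42 + 27 - 17)/79 = 52/79

P = 52/79 ≈ 65.82%


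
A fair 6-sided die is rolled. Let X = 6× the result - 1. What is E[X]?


E[die] = (1+6)/2 = 7/2
E[X] = 6×7/2 - 1 = 20

E[X] = 20


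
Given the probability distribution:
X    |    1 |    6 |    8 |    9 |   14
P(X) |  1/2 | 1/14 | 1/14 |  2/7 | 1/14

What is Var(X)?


E[X] = 71/14
E[X²] = 627/14
Var(X) = E[X²] - (E[X])² = 627/14 - 5041/196 = 3737/196

Var(X) = 3737/196 ≈ 19.0663


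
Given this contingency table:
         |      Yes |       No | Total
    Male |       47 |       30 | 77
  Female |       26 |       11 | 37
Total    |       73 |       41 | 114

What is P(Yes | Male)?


P(Yes | Male) = 47/(47+30) = 47/77

P(Yes|Male) = 47/77 ≈ 61.04%


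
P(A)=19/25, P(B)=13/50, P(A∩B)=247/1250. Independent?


P(A)×P(B) = 247/1250
P(A∩B) = 247/1250
Equal ✓ → Independent

Yes, independent


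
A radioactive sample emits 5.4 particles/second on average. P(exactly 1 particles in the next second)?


Poisson(λ=5.4): P(X=1) = e^(-λ)×λ^k/k!
= e^(-5.4) × 5.4^1 / 1!
≈ 0.004516580943 × 5.4 / 1 ≈ 0.024390

P(X=1) ≈ 0.024390 ≈ 2.44%


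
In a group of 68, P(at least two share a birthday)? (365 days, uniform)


P(all different) = Π(365-i)/365 for i=0..67
= 0.001274
P(match) = 1 - 0.001274 = 0.998726

P ≈ 0.9987 ≈ 99.87%


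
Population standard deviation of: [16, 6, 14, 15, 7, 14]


Mean = 72/6 = 12
  (16-12)²=16
  (6-12)²=36
  (14-12)²=4
  (15-12)²=9
  (7-12)²=25
  (14-12)²=4
Σ(x-μ)² = 94
σ² = 94/6 = 47/3

σ = √(47/3) ≈ 3.9581


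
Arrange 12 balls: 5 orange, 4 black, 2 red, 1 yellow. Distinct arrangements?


12!/(5!×4!×2!×1!) = 83160

83160


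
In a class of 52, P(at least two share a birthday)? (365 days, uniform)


P(all different) = Π(365-i)/365 for i=0..51
= 0.021995
P(match) = 1 - 0.021995 = 0.978005

P ≈ 0.9780 ≈ 97.80%


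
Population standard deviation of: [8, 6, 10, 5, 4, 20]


Mean = 53/6
  (8-53/6)²=25/36
  (6-53/6)²=289/36
  (10-53/6)²=49/36
  (5-53/6)²=529/36
  (4-53/6)²=841/36
  (20-53/6)²=4489/36
Σ(x-μ)² = 1037/6
σ² = (1037/6)/6 = 1037/36

σ = √(1037/36) ≈ 5.3671


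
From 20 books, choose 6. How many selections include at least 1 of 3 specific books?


Complement: C(20,6) - C(17,6) = 38760 - 12376 = 26384

26384


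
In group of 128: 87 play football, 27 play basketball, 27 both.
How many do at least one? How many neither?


|A∪B| = 87+27-27 = 87
Neither = 128-87 = 41

At least one: 87; Neither: 41


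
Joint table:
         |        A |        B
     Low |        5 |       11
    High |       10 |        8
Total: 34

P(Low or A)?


P(Low∨A) = P(Low) + P(A) - P(Low∧A)
= (16 + 15 - 5)/34 = 26/34 = 13/17

P = 13/17 ≈ 76.47%


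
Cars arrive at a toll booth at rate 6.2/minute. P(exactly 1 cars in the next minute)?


Poisson(λ=6.2): P(X=1) = e^(-λ)×λ^k/k!
= e^(-6.2) × 6.2^1 / 1!
≈ 0.002029430636 × 6.2 / 1 ≈ 0.012582

P(X=1) ≈ 0.012582 ≈ 1.26%


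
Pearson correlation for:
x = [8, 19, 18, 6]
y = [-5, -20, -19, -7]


n=4, Σx=51, Σy=-51, Σxy=-804, Σx²=785, Σy²=835
r = (4×(-804) - 51×(-51))/√((4×785 - 51²)(4×835 - (-51)²))
= -615/√(539×739) = -615/√398321 ≈ -615/631.1268 ≈ -0.9744

r ≈ -0.9744


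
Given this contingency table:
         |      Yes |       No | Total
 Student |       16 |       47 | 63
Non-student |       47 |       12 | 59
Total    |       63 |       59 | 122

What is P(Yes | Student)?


P(Yes | Student) = 16/(16+47) = 16/63

P(Yes|Student) = 16/63 ≈ 25.40%


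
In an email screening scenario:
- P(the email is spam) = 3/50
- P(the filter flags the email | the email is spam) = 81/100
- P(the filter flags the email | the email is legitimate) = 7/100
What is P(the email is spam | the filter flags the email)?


Using Bayes' theorem:
P(A|B) = P(B|A)·P(A) / P(B)

P(the filter flags the email) = 81/100 × 3/50 + 7/100 × 47/50
= 243/5000 + 329/5000 = 143/1250

P(the email is spam|the filter flags the email) = (243/5000) / (143/1250) = 243/572

P(the email is spam|the filter flags the email) = 243/572 ≈ 42.48%


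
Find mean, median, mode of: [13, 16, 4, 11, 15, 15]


Sorted: [4, 11, 13, 15, 15, 16]
Mean = 74/6 = 37/3
Median = 14
Freq: {13: 1, 16: 1, 4: 1, 11: 1, 15: 2}
Mode: [15]

Mean=37/3, Median=14, Mode=15


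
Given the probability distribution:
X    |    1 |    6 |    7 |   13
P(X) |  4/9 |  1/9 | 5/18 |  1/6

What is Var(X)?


E[X] = 47/9
E[X²] = 416/9
Var(X) = E[X²] - (E[X])² = 416/9 - 2209/81 = 1535/81

Var(X) = 1535/81 ≈ 18.9506


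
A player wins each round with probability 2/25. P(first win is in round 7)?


Geometric: P(X=7) = (1-p)^(k-1)×p = (23/25)^6×2/25 = 296071778/6103515625

P(X=7) = 296071778/6103515625 ≈ 4.85%


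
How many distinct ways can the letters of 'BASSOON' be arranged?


Letters: 7, freq: {'B': 1, 'A': 1, 'S': 2, 'O': 2, 'N': 1}
7!/(1!×1!×2!×2!×1!) = 5040/4 = 1260

1260


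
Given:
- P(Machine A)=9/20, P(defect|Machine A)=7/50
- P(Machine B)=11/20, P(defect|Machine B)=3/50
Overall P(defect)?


P(B) = Σ P(B|Aᵢ)×P(Aᵢ)
  7/50×9/20 = 63/1000
  3/50×11/20 = 33/1000
Sum = 12/125

P(defect) = 12/125 ≈ 9.60%


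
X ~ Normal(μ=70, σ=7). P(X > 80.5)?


z = (80.5-70)/7 = 1.5
P(X > 80.5) = 1 - P(Z ≤ 1.5) = 1 - 0.9332 = 0.0668

P(X > 80.5) ≈ 0.0668


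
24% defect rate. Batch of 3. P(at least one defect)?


P(all good) = (19/25)^3 = 6859/15625
P(≥1 defect) = 8766/15625

P = 8766/15625 ≈ 56.10%


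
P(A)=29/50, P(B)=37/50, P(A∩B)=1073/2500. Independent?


P(A)×P(B) = 1073/2500
P(A∩B) = 1073/2500
Equal ✓ → Independent

Yes, independent


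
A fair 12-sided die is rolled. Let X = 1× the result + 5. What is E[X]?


E[die] = (1+12)/2 = 13/2
E[X] = 1×13/2 + 5 = 23/2

E[X] = 23/2


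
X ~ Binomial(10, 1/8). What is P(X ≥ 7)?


P(X ≥ 7) = Σ P(X=i) for i=7..10
P(X=7) = 5145/134217728
P(X=8) = 2205/1073741824
P(X=9) = 35/536870912
P(X=10) = 1/1073741824
Sum = 10859/268435456

P(X ≥ 7) = 10859/268435456 ≈ 0.00%
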